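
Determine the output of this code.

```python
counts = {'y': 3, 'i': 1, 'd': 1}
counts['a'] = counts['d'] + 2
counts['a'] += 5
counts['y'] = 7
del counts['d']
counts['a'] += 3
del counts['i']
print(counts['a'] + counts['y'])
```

18

counts['a'] = counts['d']+2 = 3 → {'y': 3, 'i': 1, 'd': 1, 'a': 3}
counts['a'] = 3+5 = 8 → {'y': 3, 'i': 1, 'd': 1, 'a': 8}
counts['y'] = 7 → {'y': 7, 'i': 1, 'd': 1, 'a': 8}
del 'd' → {'y': 7, 'i': 1, 'a': 8}
counts['a'] = 8+3 = 11 → {'y': 7, 'i': 1, 'a': 11}
del 'i' → {'y': 7, 'a': 11}
counts['a']+counts['y'] = 11+7 = 18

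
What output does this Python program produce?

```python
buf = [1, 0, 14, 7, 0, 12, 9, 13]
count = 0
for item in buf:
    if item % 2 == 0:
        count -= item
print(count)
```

-26

item=1: not even
item=0: even, count = 0-0 = 0
item=14: even, count = 0-14 = -14
item=7: not even
item=0: even, count = (-14)-0 = -14
item=12: even, count = (-14)-12 = -26
item=9: not even
item=13: not even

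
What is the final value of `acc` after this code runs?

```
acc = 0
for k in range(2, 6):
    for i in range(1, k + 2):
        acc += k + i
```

120

k=2,i=1: acc = 0+3 = 3
k=2,i=2: acc = 3+4 = 7
k=2,i=3: acc = 7+5 = 12
k=3,i=1: acc = 12+4 = 16
k=3,i=2: acc = 16+5 = 21
k=3,i=3: acc = 21+6 = 27
k=3,i=4: acc = 27+7 = 34
k=4,i=1: acc = 34+5 = 39
k=4,i=2: acc = 39+6 = 45
k=4,i=3: acc = 45+7 = 52
k=4,i=4: acc = 52+8 = 60
k=4,i=5: acc = 60+9 = 69
k=5,i=1: acc = 69+6 = 75
k=5,i=2: acc = 75+7 = 82
k=5,i=3: acc = 82+8 = 90
k=5,i=4: acc = 90+9 = 99
k=5,i=5: acc = 99+10 = 109
k=5,i=6: acc = 109+11 = 120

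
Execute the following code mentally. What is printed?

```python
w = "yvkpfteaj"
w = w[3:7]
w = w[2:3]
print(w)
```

slice [3:7] → 'pfte'
slice [2:3] → 't'

t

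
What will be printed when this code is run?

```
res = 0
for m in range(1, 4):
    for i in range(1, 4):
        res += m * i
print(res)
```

36

m=1,i=1: res = 0+1 = 1
m=1,i=2: res = 1+2 = 3
m=1,i=3: res = 3+3 = 6
m=2,i=1: res = 6+2 = 8
m=2,i=2: res = 8+4 = 12
m=2,i=3: res = 12+6 = 18
m=3,i=1: res = 18+3 = 21
m=3,i=2: res = 21+6 = 27
m=3,i=3: res = 27+9 = 36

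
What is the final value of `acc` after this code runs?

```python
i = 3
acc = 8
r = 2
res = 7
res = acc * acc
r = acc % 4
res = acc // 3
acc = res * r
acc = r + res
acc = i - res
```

1

res = 8*8 = 64
r = 8%4 = 0
res = 8//3 = 2
acc = 2*0 = 0
acc = 0+2 = 2
acc = 3-2 = 1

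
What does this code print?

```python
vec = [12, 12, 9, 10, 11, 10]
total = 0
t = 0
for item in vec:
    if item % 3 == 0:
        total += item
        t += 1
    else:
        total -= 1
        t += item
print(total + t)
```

item=12: %3==0, total = 0+12 = 12; t=1
item=12: %3==0, total = 12+12 = 24; t=2
item=9: %3==0, total = 24+9 = 33; t=3
item=10: not %3==0, total = 33-1 = 32; t=13
item=11: not %3==0, total = 32-1 = 31; t=24
item=10: not %3==0, total = 31-1 = 30; t=34
total+t = 30+34 = 64

64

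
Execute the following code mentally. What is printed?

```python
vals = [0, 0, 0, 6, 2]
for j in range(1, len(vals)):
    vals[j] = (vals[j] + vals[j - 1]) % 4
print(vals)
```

j=1: vals[1] = (0+0)%4 = 0 → [0, 0, 0, 6, 2]
j=2: vals[2] = (0+0)%4 = 0 → [0, 0, 0, 6, 2]
j=3: vals[3] = (6+0)%4 = 2 → [0, 0, 0, 2, 2]
j=4: vals[4] = (2+2)%4 = 0 → [0, 0, 0, 2, 0]

[0, 0, 0, 2, 0]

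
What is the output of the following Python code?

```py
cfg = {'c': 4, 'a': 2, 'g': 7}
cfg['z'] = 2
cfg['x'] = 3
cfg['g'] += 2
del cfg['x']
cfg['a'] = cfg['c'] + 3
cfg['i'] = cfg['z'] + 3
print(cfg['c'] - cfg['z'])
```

2

cfg['z'] = 2 → {'c': 4, 'a': 2, 'g': 7, 'z': 2}
cfg['x'] = 3 → {'c': 4, 'a': 2, 'g': 7, 'z': 2, 'x': 3}
cfg['g'] = 7+2 = 9 → {'c': 4, 'a': 2, 'g': 9, 'z': 2, 'x': 3}
del 'x' → {'c': 4, 'a': 2, 'g': 9, 'z': 2}
cfg['a'] = cfg['c']+3 = 7 → {'c': 4, 'a': 7, 'g': 9, 'z': 2}
cfg['i'] = cfg['z']+3 = 5 → {'c': 4, 'a': 7, 'g': 9, 'z': 2, 'i': 5}
cfg['c']-cfg['z'] = 4-2 = 2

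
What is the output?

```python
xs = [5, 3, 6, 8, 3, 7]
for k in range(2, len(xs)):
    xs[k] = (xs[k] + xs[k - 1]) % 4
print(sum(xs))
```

k=2: xs[2] = (6+3)%4 = 1 → [5, 3, 1, 8, 3, 7]
k=3: xs[3] = (8+1)%4 = 1 → [5, 3, 1, 1, 3, 7]
k=4: xs[4] = (3+1)%4 = 0 → [5, 3, 1, 1, 0, 7]
k=5: xs[5] = (7+0)%4 = 3 → [5, 3, 1, 1, 0, 3]
sum = 13

13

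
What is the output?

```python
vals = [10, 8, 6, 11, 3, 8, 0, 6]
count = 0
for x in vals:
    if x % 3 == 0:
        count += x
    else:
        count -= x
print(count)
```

-22

x=10: not %3==0, count = 0-10 = -10
x=8: not %3==0, count = (-10)-8 = -18
x=6: %3==0, count = (-18)+6 = -12
x=11: not %3==0, count = (-12)-11 = -23
x=3: %3==0, count = (-23)+3 = -20
x=8: not %3==0, count = (-20)-8 = -28
x=0: %3==0, count = (-28)+0 = -28
x=6: %3==0, count = (-28)+6 = -22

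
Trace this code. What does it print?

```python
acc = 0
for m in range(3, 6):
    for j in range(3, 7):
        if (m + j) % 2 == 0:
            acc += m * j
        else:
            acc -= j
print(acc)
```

76

m=3,j=3: even sum, acc = 0+9 = 9
m=3,j=4: odd sum, acc = 9-4 = 5
m=3,j=5: even sum, acc = 5+15 = 20
m=3,j=6: odd sum, acc = 20-6 = 14
m=4,j=3: odd sum, acc = 14-3 = 11
m=4,j=4: even sum, acc = 11+16 = 27
m=4,j=5: odd sum, acc = 27-5 = 22
m=4,j=6: even sum, acc = 22+24 = 46
m=5,j=3: even sum, acc = 46+15 = 61
m=5,j=4: odd sum, acc = 61-4 = 57
m=5,j=5: even sum, acc = 57+25 = 82
m=5,j=6: odd sum, acc = 82-6 = 76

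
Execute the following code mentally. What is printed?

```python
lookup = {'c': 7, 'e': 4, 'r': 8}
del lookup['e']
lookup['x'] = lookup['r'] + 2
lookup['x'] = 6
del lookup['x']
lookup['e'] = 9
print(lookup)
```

{'c': 7, 'r': 8, 'e': 9}

del 'e' → {'c': 7, 'r': 8}
lookup['x'] = lookup['r']+2 = 10 → {'c': 7, 'r': 8, 'x': 10}
lookup['x'] = 6 → {'c': 7, 'r': 8, 'x': 6}
del 'x' → {'c': 7, 'r': 8}
lookup['e'] = 9 → {'c': 7, 'r': 8, 'e': 9}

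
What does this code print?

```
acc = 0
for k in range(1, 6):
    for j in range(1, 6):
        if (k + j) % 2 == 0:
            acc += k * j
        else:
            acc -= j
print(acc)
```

k=1,j=1: even sum, acc = 0+1 = 1
k=1,j=2: odd sum, acc = 1-2 = -1
k=1,j=3: even sum, acc = (-1)+3 = 2
k=1,j=4: odd sum, acc = 2-4 = -2
k=1,j=5: even sum, acc = (-2)+5 = 3
k=2,j=1: odd sum, acc = 3-1 = 2
k=2,j=2: even sum, acc = 2+4 = 6
k=2,j=3: odd sum, acc = 6-3 = 3
k=2,j=4: even sum, acc = 3+8 = 11
k=2,j=5: odd sum, acc = 11-5 = 6
k=3,j=1: even sum, acc = 6+3 = 9
k=3,j=2: odd sum, acc = 9-2 = 7
k=3,j=3: even sum, acc = 7+9 = 16
k=3,j=4: odd sum, acc = 16-4 = 12
k=3,j=5: even sum, acc = 12+15 = 27
k=4,j=1: odd sum, acc = 27-1 = 26
k=4,j=2: even sum, acc = 26+8 = 34
k=4,j=3: odd sum, acc = 34-3 = 31
k=4,j=4: even sum, acc = 31+16 = 47
k=4,j=5: odd sum, acc = 47-5 = 42
k=5,j=1: even sum, acc = 42+5 = 47
k=5,j=2: odd sum, acc = 47-2 = 45
k=5,j=3: even sum, acc = 45+15 = 60
k=5,j=4: odd sum, acc = 60-4 = 56
k=5,j=5: even sum, acc = 56+25 = 81

81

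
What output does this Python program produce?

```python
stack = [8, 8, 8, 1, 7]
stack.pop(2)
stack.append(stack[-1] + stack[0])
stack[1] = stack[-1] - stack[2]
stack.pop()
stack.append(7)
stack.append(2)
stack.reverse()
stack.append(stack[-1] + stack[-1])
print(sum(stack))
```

55

pop(2) removes 8 → [8, 8, 1, 7]
append stack[-1]+stack[0] = 7+8 = 15 → [8, 8, 1, 7, 15]
stack[1] = stack[-1]-stack[2] = 15-1 = 14 → [8, 14, 1, 7, 15]
pop() removes 15 → [8, 14, 1, 7]
append 7 → [8, 14, 1, 7, 7]
append 2 → [8, 14, 1, 7, 7, 2]
reverse → [2, 7, 7, 1, 14, 8]
append stack[-1]+stack[-1] = 8+8 = 16 → [2, 7, 7, 1, 14, 8, 16]
sum = 55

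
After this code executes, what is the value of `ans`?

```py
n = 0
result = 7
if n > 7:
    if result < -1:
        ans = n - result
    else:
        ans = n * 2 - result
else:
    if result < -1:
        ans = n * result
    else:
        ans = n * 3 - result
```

n=0, result=7
n > 7 is False; result < -1 is False
→ ans = n * 3 - result = -7

-7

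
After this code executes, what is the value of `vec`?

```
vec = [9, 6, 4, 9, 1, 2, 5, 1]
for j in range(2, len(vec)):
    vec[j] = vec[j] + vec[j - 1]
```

j=2: vec[2] = 4+6 = 10 → [9, 6, 10, 9, 1, 2, 5, 1]
j=3: vec[3] = 9+10 = 19 → [9, 6, 10, 19, 1, 2, 5, 1]
j=4: vec[4] = 1+19 = 20 → [9, 6, 10, 19, 20, 2, 5, 1]
j=5: vec[5] = 2+20 = 22 → [9, 6, 10, 19, 20, 22, 5, 1]
j=6: vec[6] = 5+22 = 27 → [9, 6, 10, 19, 20, 22, 27, 1]
j=7: vec[7] = 1+27 = 28 → [9, 6, 10, 19, 20, 22, 27, 28]

[9, 6, 10, 19, 20, 22, 27, 28]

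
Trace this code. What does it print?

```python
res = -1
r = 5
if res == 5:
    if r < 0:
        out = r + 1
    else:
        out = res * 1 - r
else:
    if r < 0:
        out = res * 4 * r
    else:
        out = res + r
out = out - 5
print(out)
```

-1

res=-1, r=5
res == 5 is False; r < 0 is False
→ out = res + r = 4
out = 4-5 = -1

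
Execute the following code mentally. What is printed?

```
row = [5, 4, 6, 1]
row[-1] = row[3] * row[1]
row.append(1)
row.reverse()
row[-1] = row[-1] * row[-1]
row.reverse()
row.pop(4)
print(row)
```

[25, 4, 6, 4]

row[-1] = row[3]*row[1] = 1*4 = 4 → [5, 4, 6, 4]
append 1 → [5, 4, 6, 4, 1]
reverse → [1, 4, 6, 4, 5]
row[-1] = row[-1]*row[-1] = 5*5 = 25 → [1, 4, 6, 4, 25]
reverse → [25, 4, 6, 4, 1]
pop(4) removes 1 → [25, 4, 6, 4]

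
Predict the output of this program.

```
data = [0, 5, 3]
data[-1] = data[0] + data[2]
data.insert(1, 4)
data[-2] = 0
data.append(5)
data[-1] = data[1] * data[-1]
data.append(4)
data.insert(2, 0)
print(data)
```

[0, 4, 0, 0, 3, 20, 4]

data[-1] = data[0]+data[2] = 0+3 = 3 → [0, 5, 3]
insert 4 at 1 → [0, 4, 5, 3]
data[-2] = 0 → [0, 4, 0, 3]
append 5 → [0, 4, 0, 3, 5]
data[-1] = data[1]*data[-1] = 4*5 = 20 → [0, 4, 0, 3, 20]
append 4 → [0, 4, 0, 3, 20, 4]
insert 0 at 2 → [0, 4, 0, 0, 3, 20, 4]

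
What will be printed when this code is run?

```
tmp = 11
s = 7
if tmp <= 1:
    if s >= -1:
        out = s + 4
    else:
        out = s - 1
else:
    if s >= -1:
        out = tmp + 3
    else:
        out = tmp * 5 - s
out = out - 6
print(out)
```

tmp=11, s=7
tmp <= 1 is False; s >= -1 is True
→ out = tmp + 3 = 14
out = 14-6 = 8

8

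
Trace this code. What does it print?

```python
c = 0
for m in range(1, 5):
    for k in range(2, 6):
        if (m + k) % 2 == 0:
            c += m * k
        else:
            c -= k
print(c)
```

m=1,k=2: odd sum, c = 0-2 = -2
m=1,k=3: even sum, c = (-2)+3 = 1
m=1,k=4: odd sum, c = 1-4 = -3
m=1,k=5: even sum, c = (-3)+5 = 2
m=2,k=2: even sum, c = 2+4 = 6
m=2,k=3: odd sum, c = 6-3 = 3
m=2,k=4: even sum, c = 3+8 = 11
m=2,k=5: odd sum, c = 11-5 = 6
m=3,k=2: odd sum, c = 6-2 = 4
m=3,k=3: even sum, c = 4+9 = 13
m=3,k=4: odd sum, c = 13-4 = 9
m=3,k=5: even sum, c = 9+15 = 24
m=4,k=2: even sum, c = 24+8 = 32
m=4,k=3: odd sum, c = 32-3 = 29
m=4,k=4: even sum, c = 29+16 = 45
m=4,k=5: odd sum, c = 45-5 = 40

40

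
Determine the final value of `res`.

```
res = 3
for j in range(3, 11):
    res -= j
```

-49

j=3: res = 3-3 = 0
j=4: res = 0-4 = -4
j=5: res = (-4)-5 = -9
j=6: res = (-9)-6 = -15
j=7: res = (-15)-7 = -22
j=8: res = (-22)-8 = -30
j=9: res = (-30)-9 = -39
j=10: res = (-39)-10 = -49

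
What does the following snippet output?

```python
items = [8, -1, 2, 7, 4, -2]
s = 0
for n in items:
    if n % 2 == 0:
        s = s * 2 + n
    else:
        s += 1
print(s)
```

n=8: even, s = 0*2+8 = 8
n=-1: not even, s = 8+1 = 9
n=2: even, s = 9*2+2 = 20
n=7: not even, s = 20+1 = 21
n=4: even, s = 21*2+4 = 46
n=-2: even, s = 46*2+(-2) = 90

90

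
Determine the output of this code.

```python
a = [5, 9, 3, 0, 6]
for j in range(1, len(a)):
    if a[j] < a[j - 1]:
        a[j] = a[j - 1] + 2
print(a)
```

[5, 9, 11, 13, 15]

j=1: 9>=5, unchanged → [5, 9, 3, 0, 6]
j=2: 3<9, a[2] = 9+2 = 11 → [5, 9, 11, 0, 6]
j=3: 0<11, a[3] = 11+2 = 13 → [5, 9, 11, 13, 6]
j=4: 6<13, a[4] = 13+2 = 15 → [5, 9, 11, 13, 15]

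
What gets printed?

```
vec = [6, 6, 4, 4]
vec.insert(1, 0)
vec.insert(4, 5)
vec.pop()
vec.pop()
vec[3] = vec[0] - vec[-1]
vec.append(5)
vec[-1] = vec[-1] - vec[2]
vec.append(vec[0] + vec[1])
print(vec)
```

[6, 0, 6, 2, -1, 6]

insert 0 at 1 → [6, 0, 6, 4, 4]
insert 5 at 4 → [6, 0, 6, 4, 5, 4]
pop() removes 4 → [6, 0, 6, 4, 5]
pop() removes 5 → [6, 0, 6, 4]
vec[3] = vec[0]-vec[-1] = 6-4 = 2 → [6, 0, 6, 2]
append 5 → [6, 0, 6, 2, 5]
vec[-1] = vec[-1]-vec[2] = 5-6 = -1 → [6, 0, 6, 2, -1]
append vec[0]+vec[1] = 6+0 = 6 → [6, 0, 6, 2, -1, 6]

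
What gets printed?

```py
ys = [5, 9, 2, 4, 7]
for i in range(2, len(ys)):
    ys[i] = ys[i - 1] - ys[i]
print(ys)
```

[5, 9, 7, 3, -4]

i=2: ys[2] = 9-2 = 7 → [5, 9, 7, 4, 7]
i=3: ys[3] = 7-4 = 3 → [5, 9, 7, 3, 7]
i=4: ys[4] = 3-7 = -4 → [5, 9, 7, 3, -4]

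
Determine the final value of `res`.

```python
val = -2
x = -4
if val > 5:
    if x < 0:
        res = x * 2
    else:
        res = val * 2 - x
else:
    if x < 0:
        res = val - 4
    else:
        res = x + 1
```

-6

val=-2, x=-4
val > 5 is False; x < 0 is True
→ res = val - 4 = -6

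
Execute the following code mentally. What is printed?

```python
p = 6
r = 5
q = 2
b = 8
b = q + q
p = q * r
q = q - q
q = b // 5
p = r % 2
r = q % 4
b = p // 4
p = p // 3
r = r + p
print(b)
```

b = 2+2 = 4
p = 2*5 = 10
q = 2-2 = 0
q = 4//5 = 0
p = 5%2 = 1
r = 0%4 = 0
b = 1//4 = 0
p = 1//3 = 0
r = 0+0 = 0

0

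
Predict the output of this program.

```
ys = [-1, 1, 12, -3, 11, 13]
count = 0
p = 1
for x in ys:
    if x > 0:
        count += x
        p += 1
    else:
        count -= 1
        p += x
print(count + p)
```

x=-1: not >0, count = 0-1 = -1; p=0
x=1: >0, count = (-1)+1 = 0; p=1
x=12: >0, count = 0+12 = 12; p=2
x=-3: not >0, count = 12-1 = 11; p=-1
x=11: >0, count = 11+11 = 22; p=0
x=13: >0, count = 22+13 = 35; p=1
count+p = 35+1 = 36

36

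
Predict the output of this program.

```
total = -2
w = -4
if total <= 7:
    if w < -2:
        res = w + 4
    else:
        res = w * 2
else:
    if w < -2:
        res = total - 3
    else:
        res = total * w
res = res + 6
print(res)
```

total=-2, w=-4
total <= 7 is True; w < -2 is True
→ res = w + 4 = 0
res = 0+6 = 6

6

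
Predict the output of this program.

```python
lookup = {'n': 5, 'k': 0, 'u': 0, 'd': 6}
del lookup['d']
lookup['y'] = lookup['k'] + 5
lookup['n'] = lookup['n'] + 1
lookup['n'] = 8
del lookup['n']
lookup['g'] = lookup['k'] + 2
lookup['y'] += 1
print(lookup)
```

{'k': 0, 'u': 0, 'y': 6, 'g': 2}

del 'd' → {'n': 5, 'k': 0, 'u': 0}
lookup['y'] = lookup['k']+5 = 5 → {'n': 5, 'k': 0, 'u': 0, 'y': 5}
lookup['n'] = lookup['n']+1 = 6 → {'n': 6, 'k': 0, 'u': 0, 'y': 5}
lookup['n'] = 8 → {'n': 8, 'k': 0, 'u': 0, 'y': 5}
del 'n' → {'k': 0, 'u': 0, 'y': 5}
lookup['g'] = lookup['k']+2 = 2 → {'k': 0, 'u': 0, 'y': 5, 'g': 2}
lookup['y'] = 5+1 = 6 → {'k': 0, 'u': 0, 'y': 6, 'g': 2}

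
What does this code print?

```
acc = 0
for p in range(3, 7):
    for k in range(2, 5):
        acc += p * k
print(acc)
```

p=3,k=2: acc = 0+6 = 6
p=3,k=3: acc = 6+9 = 15
p=3,k=4: acc = 15+12 = 27
p=4,k=2: acc = 27+8 = 35
p=4,k=3: acc = 35+12 = 47
p=4,k=4: acc = 47+16 = 63
p=5,k=2: acc = 63+10 = 73
p=5,k=3: acc = 73+15 = 88
p=5,k=4: acc = 88+20 = 108
p=6,k=2: acc = 108+12 = 120
p=6,k=3: acc = 120+18 = 138
p=6,k=4: acc = 138+24 = 162

162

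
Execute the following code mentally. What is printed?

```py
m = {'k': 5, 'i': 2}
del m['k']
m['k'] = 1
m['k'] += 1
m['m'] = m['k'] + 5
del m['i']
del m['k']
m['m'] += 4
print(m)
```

{'m': 11}

del 'k' → {'i': 2}
m['k'] = 1 → {'i': 2, 'k': 1}
m['k'] = 1+1 = 2 → {'i': 2, 'k': 2}
m['m'] = m['k']+5 = 7 → {'i': 2, 'k': 2, 'm': 7}
del 'i' → {'k': 2, 'm': 7}
del 'k' → {'m': 7}
m['m'] = 7+4 = 11 → {'m': 11}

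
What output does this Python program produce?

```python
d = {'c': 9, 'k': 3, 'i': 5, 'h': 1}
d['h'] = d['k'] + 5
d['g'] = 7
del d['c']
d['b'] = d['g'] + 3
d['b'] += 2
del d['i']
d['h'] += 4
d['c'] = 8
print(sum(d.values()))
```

d['h'] = d['k']+5 = 8 → {'c': 9, 'k': 3, 'i': 5, 'h': 8}
d['g'] = 7 → {'c': 9, 'k': 3, 'i': 5, 'h': 8, 'g': 7}
del 'c' → {'k': 3, 'i': 5, 'h': 8, 'g': 7}
d['b'] = d['g']+3 = 10 → {'k': 3, 'i': 5, 'h': 8, 'g': 7, 'b': 10}
d['b'] = 10+2 = 12 → {'k': 3, 'i': 5, 'h': 8, 'g': 7, 'b': 12}
del 'i' → {'k': 3, 'h': 8, 'g': 7, 'b': 12}
d['h'] = 8+4 = 12 → {'k': 3, 'h': 12, 'g': 7, 'b': 12}
d['c'] = 8 → {'k': 3, 'h': 12, 'g': 7, 'b': 12, 'c': 8}
sum of values = 42

42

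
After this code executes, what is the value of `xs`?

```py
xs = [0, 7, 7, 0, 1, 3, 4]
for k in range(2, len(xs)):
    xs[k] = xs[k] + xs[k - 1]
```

[0, 7, 14, 14, 15, 18, 22]

k=2: xs[2] = 7+7 = 14 → [0, 7, 14, 0, 1, 3, 4]
k=3: xs[3] = 0+14 = 14 → [0, 7, 14, 14, 1, 3, 4]
k=4: xs[4] = 1+14 = 15 → [0, 7, 14, 14, 15, 3, 4]
k=5: xs[5] = 3+15 = 18 → [0, 7, 14, 14, 15, 18, 4]
k=6: xs[6] = 4+18 = 22 → [0, 7, 14, 14, 15, 18, 22]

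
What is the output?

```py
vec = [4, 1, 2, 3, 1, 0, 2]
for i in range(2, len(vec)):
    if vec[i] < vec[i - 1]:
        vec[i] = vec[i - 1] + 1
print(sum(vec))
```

i=2: 2>=1, unchanged → [4, 1, 2, 3, 1, 0, 2]
i=3: 3>=2, unchanged → [4, 1, 2, 3, 1, 0, 2]
i=4: 1<3, vec[4] = 3+1 = 4 → [4, 1, 2, 3, 4, 0, 2]
i=5: 0<4, vec[5] = 4+1 = 5 → [4, 1, 2, 3, 4, 5, 2]
i=6: 2<5, vec[6] = 5+1 = 6 → [4, 1, 2, 3, 4, 5, 6]
sum = 25

25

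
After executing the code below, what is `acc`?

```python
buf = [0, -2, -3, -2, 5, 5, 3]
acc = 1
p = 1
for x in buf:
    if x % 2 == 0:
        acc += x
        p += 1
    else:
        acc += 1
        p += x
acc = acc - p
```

x=0: even, acc = 1+0 = 1; p=2
x=-2: even, acc = 1+(-2) = -1; p=3
x=-3: not even, acc = (-1)+1 = 0; p=0
x=-2: even, acc = 0+(-2) = -2; p=1
x=5: not even, acc = (-2)+1 = -1; p=6
x=5: not even, acc = (-1)+1 = 0; p=11
x=3: not even, acc = 0+1 = 1; p=14
acc-p = 1-14 = -13

-13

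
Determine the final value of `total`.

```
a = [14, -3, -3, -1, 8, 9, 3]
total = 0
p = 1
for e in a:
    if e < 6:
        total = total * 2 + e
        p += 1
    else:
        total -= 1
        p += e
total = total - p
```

e=14: not <6, total = 0-1 = -1; p=15
e=-3: <6, total = (-1)*2+(-3) = -5; p=16
e=-3: <6, total = (-5)*2+(-3) = -13; p=17
e=-1: <6, total = (-13)*2+(-1) = -27; p=18
e=8: not <6, total = (-27)-1 = -28; p=26
e=9: not <6, total = (-28)-1 = -29; p=35
e=3: <6, total = (-29)*2+3 = -55; p=36
total-p = (-55)-36 = -91

-91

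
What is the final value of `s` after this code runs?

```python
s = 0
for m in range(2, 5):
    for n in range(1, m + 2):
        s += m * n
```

m=2,n=1: s = 0+2 = 2
m=2,n=2: s = 2+4 = 6
m=2,n=3: s = 6+6 = 12
m=3,n=1: s = 12+3 = 15
m=3,n=2: s = 15+6 = 21
m=3,n=3: s = 21+9 = 30
m=3,n=4: s = 30+12 = 42
m=4,n=1: s = 42+4 = 46
m=4,n=2: s = 46+8 = 54
m=4,n=3: s = 54+12 = 66
m=4,n=4: s = 66+16 = 82
m=4,n=5: s = 82+20 = 102

102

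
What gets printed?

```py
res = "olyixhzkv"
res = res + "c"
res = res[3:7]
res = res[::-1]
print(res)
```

zhxi

+ 'c' → 'olyixhzkvc'
slice [3:7] → 'ixhz'
reverse → 'zhxi'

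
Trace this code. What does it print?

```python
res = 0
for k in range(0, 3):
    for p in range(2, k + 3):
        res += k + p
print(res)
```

24

k=0,p=2: res = 0+2 = 2
k=1,p=2: res = 2+3 = 5
k=1,p=3: res = 5+4 = 9
k=2,p=2: res = 9+4 = 13
k=2,p=3: res = 13+5 = 18
k=2,p=4: res = 18+6 = 24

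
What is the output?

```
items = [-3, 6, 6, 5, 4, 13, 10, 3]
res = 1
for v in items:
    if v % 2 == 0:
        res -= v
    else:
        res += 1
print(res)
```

v=-3: not even, res = 1+1 = 2
v=6: even, res = 2-6 = -4
v=6: even, res = (-4)-6 = -10
v=5: not even, res = (-10)+1 = -9
v=4: even, res = (-9)-4 = -13
v=13: not even, res = (-13)+1 = -12
v=10: even, res = (-12)-10 = -22
v=3: not even, res = (-22)+1 = -21

-21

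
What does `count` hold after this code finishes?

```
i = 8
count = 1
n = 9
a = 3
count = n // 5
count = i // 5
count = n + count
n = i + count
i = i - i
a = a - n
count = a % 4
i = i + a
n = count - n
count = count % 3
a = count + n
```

1

count = 9//5 = 1
count = 8//5 = 1
count = 9+1 = 10
n = 8+10 = 18
i = 8-8 = 0
a = 3-18 = -15
count = (-15)%4 = 1
i = 0+(-15) = -15
n = 1-18 = -17
count = 1%3 = 1
a = 1+(-17) = -16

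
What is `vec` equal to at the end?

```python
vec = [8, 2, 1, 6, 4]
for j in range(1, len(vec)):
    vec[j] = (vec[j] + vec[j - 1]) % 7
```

[8, 3, 4, 3, 0]

j=1: vec[1] = (2+8)%7 = 3 → [8, 3, 1, 6, 4]
j=2: vec[2] = (1+3)%7 = 4 → [8, 3, 4, 6, 4]
j=3: vec[3] = (6+4)%7 = 3 → [8, 3, 4, 3, 4]
j=4: vec[4] = (4+3)%7 = 0 → [8, 3, 4, 3, 0]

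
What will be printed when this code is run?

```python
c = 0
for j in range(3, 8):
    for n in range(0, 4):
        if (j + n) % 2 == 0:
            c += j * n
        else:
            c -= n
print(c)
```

j=3,n=0: odd sum, c = 0-0 = 0
j=3,n=1: even sum, c = 0+3 = 3
j=3,n=2: odd sum, c = 3-2 = 1
j=3,n=3: even sum, c = 1+9 = 10
j=4,n=0: even sum, c = 10+0 = 10
j=4,n=1: odd sum, c = 10-1 = 9
j=4,n=2: even sum, c = 9+8 = 17
j=4,n=3: odd sum, c = 17-3 = 14
j=5,n=0: odd sum, c = 14-0 = 14
j=5,n=1: even sum, c = 14+5 = 19
j=5,n=2: odd sum, c = 19-2 = 17
j=5,n=3: even sum, c = 17+15 = 32
j=6,n=0: even sum, c = 32+0 = 32
j=6,n=1: odd sum, c = 32-1 = 31
j=6,n=2: even sum, c = 31+12 = 43
j=6,n=3: odd sum, c = 43-3 = 40
j=7,n=0: odd sum, c = 40-0 = 40
j=7,n=1: even sum, c = 40+7 = 47
j=7,n=2: odd sum, c = 47-2 = 45
j=7,n=3: even sum, c = 45+21 = 66

66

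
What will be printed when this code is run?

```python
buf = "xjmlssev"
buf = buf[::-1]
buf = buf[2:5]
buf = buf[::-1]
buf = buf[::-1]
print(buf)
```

ssl

reverse → 'vesslmjx'
slice [2:5] → 'ssl'
reverse → 'lss'
reverse → 'ssl'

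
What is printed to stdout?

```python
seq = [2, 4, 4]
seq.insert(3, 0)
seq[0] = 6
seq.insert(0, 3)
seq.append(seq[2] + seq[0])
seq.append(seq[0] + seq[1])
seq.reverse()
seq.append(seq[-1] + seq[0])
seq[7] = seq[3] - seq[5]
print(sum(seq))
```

31

insert 0 at 3 → [2, 4, 4, 0]
seq[0] = 6 → [6, 4, 4, 0]
insert 3 at 0 → [3, 6, 4, 4, 0]
append seq[2]+seq[0] = 4+3 = 7 → [3, 6, 4, 4, 0, 7]
append seq[0]+seq[1] = 3+6 = 9 → [3, 6, 4, 4, 0, 7, 9]
reverse → [9, 7, 0, 4, 4, 6, 3]
append seq[-1]+seq[0] = 3+9 = 12 → [9, 7, 0, 4, 4, 6, 3, 12]
seq[7] = seq[3]-seq[5] = 4-6 = -2 → [9, 7, 0, 4, 4, 6, 3, -2]
sum = 31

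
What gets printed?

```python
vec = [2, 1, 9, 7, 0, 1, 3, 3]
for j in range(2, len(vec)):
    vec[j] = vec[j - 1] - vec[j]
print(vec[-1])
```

j=2: vec[2] = 1-9 = -8 → [2, 1, -8, 7, 0, 1, 3, 3]
j=3: vec[3] = (-8)-7 = -15 → [2, 1, -8, -15, 0, 1, 3, 3]
j=4: vec[4] = (-15)-0 = -15 → [2, 1, -8, -15, -15, 1, 3, 3]
j=5: vec[5] = (-15)-1 = -16 → [2, 1, -8, -15, -15, -16, 3, 3]
j=6: vec[6] = (-16)-3 = -19 → [2, 1, -8, -15, -15, -16, -19, 3]
j=7: vec[7] = (-19)-3 = -22 → [2, 1, -8, -15, -15, -16, -19, -22]

-22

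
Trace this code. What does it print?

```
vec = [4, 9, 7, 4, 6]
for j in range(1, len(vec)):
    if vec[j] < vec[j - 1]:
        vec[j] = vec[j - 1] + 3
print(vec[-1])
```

18

j=1: 9>=4, unchanged → [4, 9, 7, 4, 6]
j=2: 7<9, vec[2] = 9+3 = 12 → [4, 9, 12, 4, 6]
j=3: 4<12, vec[3] = 12+3 = 15 → [4, 9, 12, 15, 6]
j=4: 6<15, vec[4] = 15+3 = 18 → [4, 9, 12, 15, 18]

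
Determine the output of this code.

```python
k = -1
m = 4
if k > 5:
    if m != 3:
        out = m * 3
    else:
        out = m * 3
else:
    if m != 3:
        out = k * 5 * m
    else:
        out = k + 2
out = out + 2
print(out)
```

k=-1, m=4
k > 5 is False; m != 3 is True
→ out = k * 5 * m = -20
out = (-20)+2 = -18

-18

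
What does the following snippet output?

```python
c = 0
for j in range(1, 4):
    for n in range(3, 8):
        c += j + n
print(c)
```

j=1,n=3: c = 0+4 = 4
j=1,n=4: c = 4+5 = 9
j=1,n=5: c = 9+6 = 15
j=1,n=6: c = 15+7 = 22
j=1,n=7: c = 22+8 = 30
j=2,n=3: c = 30+5 = 35
j=2,n=4: c = 35+6 = 41
j=2,n=5: c = 41+7 = 48
j=2,n=6: c = 48+8 = 56
j=2,n=7: c = 56+9 = 65
j=3,n=3: c = 65+6 = 71
j=3,n=4: c = 71+7 = 78
j=3,n=5: c = 78+8 = 86
j=3,n=6: c = 86+9 = 95
j=3,n=7: c = 95+10 = 105

105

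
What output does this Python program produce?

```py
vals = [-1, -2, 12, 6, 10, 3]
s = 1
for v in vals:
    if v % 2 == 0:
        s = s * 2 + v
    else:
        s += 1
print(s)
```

v=-1: not even, s = 1+1 = 2
v=-2: even, s = 2*2+(-2) = 2
v=12: even, s = 2*2+12 = 16
v=6: even, s = 16*2+6 = 38
v=10: even, s = 38*2+10 = 86
v=3: not even, s = 86+1 = 87

87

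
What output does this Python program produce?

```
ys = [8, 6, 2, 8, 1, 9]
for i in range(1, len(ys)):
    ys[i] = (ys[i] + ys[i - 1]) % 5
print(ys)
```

i=1: ys[1] = (6+8)%5 = 4 → [8, 4, 2, 8, 1, 9]
i=2: ys[2] = (2+4)%5 = 1 → [8, 4, 1, 8, 1, 9]
i=3: ys[3] = (8+1)%5 = 4 → [8, 4, 1, 4, 1, 9]
i=4: ys[4] = (1+4)%5 = 0 → [8, 4, 1, 4, 0, 9]
i=5: ys[5] = (9+0)%5 = 4 → [8, 4, 1, 4, 0, 4]

[8, 4, 1, 4, 0, 4]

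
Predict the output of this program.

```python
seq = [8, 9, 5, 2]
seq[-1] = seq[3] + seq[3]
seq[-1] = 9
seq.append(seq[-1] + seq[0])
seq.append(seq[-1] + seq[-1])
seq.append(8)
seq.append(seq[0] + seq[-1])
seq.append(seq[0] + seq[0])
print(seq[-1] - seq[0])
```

8

seq[-1] = seq[3]+seq[3] = 2+2 = 4 → [8, 9, 5, 4]
seq[-1] = 9 → [8, 9, 5, 9]
append seq[-1]+seq[0] = 9+8 = 17 → [8, 9, 5, 9, 17]
append seq[-1]+seq[-1] = 17+17 = 34 → [8, 9, 5, 9, 17, 34]
append 8 → [8, 9, 5, 9, 17, 34, 8]
append seq[0]+seq[-1] = 8+8 = 16 → [8, 9, 5, 9, 17, 34, 8, 16]
append seq[0]+seq[0] = 8+8 = 16 → [8, 9, 5, 9, 17, 34, 8, 16, 16]
seq[-1]-seq[0] = 16-8 = 8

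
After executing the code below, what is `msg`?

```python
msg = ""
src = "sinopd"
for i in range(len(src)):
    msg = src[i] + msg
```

i=0: prepend 's' → 's'
i=1: prepend 'i' → 'is'
i=2: prepend 'n' → 'nis'
i=3: prepend 'o' → 'onis'
i=4: prepend 'p' → 'ponis'
i=5: prepend 'd' → 'dponis'

'dponis'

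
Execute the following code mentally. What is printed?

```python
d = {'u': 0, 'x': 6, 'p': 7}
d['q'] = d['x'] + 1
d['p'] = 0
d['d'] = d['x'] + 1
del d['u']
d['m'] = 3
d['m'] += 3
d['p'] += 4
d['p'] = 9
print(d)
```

d['q'] = d['x']+1 = 7 → {'u': 0, 'x': 6, 'p': 7, 'q': 7}
d['p'] = 0 → {'u': 0, 'x': 6, 'p': 0, 'q': 7}
d['d'] = d['x']+1 = 7 → {'u': 0, 'x': 6, 'p': 0, 'q': 7, 'd': 7}
del 'u' → {'x': 6, 'p': 0, 'q': 7, 'd': 7}
d['m'] = 3 → {'x': 6, 'p': 0, 'q': 7, 'd': 7, 'm': 3}
d['m'] = 3+3 = 6 → {'x': 6, 'p': 0, 'q': 7, 'd': 7, 'm': 6}
d['p'] = 0+4 = 4 → {'x': 6, 'p': 4, 'q': 7, 'd': 7, 'm': 6}
d['p'] = 9 → {'x': 6, 'p': 9, 'q': 7, 'd': 7, 'm': 6}

{'x': 6, 'p': 9, 'q': 7, 'd': 7, 'm': 6}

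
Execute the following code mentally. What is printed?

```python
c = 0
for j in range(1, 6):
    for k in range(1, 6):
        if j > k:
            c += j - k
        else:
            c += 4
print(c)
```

80

j=1,k=1: not 1>1, c = 0+4 = 4
j=1,k=2: not 1>2, c = 4+4 = 8
j=1,k=3: not 1>3, c = 8+4 = 12
j=1,k=4: not 1>4, c = 12+4 = 16
j=1,k=5: not 1>5, c = 16+4 = 20
j=2,k=1: 2>1, c = 20+1 = 21
j=2,k=2: not 2>2, c = 21+4 = 25
j=2,k=3: not 2>3, c = 25+4 = 29
j=2,k=4: not 2>4, c = 29+4 = 33
j=2,k=5: not 2>5, c = 33+4 = 37
j=3,k=1: 3>1, c = 37+2 = 39
j=3,k=2: 3>2, c = 39+1 = 40
j=3,k=3: not 3>3, c = 40+4 = 44
j=3,k=4: not 3>4, c = 44+4 = 48
j=3,k=5: not 3>5, c = 48+4 = 52
j=4,k=1: 4>1, c = 52+3 = 55
j=4,k=2: 4>2, c = 55+2 = 57
j=4,k=3: 4>3, c = 57+1 = 58
j=4,k=4: not 4>4, c = 58+4 = 62
j=4,k=5: not 4>5, c = 62+4 = 66
j=5,k=1: 5>1, c = 66+4 = 70
j=5,k=2: 5>2, c = 70+3 = 73
j=5,k=3: 5>3, c = 73+2 = 75
j=5,k=4: 5>4, c = 75+1 = 76
j=5,k=5: not 5>5, c = 76+4 = 80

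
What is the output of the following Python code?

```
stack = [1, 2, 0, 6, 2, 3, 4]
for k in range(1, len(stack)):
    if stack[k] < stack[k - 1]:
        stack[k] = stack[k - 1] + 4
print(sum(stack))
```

57

k=1: 2>=1, unchanged → [1, 2, 0, 6, 2, 3, 4]
k=2: 0<2, stack[2] = 2+4 = 6 → [1, 2, 6, 6, 2, 3, 4]
k=3: 6>=6, unchanged → [1, 2, 6, 6, 2, 3, 4]
k=4: 2<6, stack[4] = 6+4 = 10 → [1, 2, 6, 6, 10, 3, 4]
k=5: 3<10, stack[5] = 10+4 = 14 → [1, 2, 6, 6, 10, 14, 4]
k=6: 4<14, stack[6] = 14+4 = 18 → [1, 2, 6, 6, 10, 14, 18]
sum = 57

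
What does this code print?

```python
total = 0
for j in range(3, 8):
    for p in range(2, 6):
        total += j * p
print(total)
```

j=3,p=2: total = 0+6 = 6
j=3,p=3: total = 6+9 = 15
j=3,p=4: total = 15+12 = 27
j=3,p=5: total = 27+15 = 42
j=4,p=2: total = 42+8 = 50
j=4,p=3: total = 50+12 = 62
j=4,p=4: total = 62+16 = 78
j=4,p=5: total = 78+20 = 98
j=5,p=2: total = 98+10 = 108
j=5,p=3: total = 108+15 = 123
j=5,p=4: total = 123+20 = 143
j=5,p=5: total = 143+25 = 168
j=6,p=2: total = 168+12 = 180
j=6,p=3: total = 180+18 = 198
j=6,p=4: total = 198+24 = 222
j=6,p=5: total = 222+30 = 252
j=7,p=2: total = 252+14 = 266
j=7,p=3: total = 266+21 = 287
j=7,p=4: total = 287+28 = 315
j=7,p=5: total = 315+35 = 350

350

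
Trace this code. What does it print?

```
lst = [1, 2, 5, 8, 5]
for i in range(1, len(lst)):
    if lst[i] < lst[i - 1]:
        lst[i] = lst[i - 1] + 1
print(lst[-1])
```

i=1: 2>=1, unchanged → [1, 2, 5, 8, 5]
i=2: 5>=2, unchanged → [1, 2, 5, 8, 5]
i=3: 8>=5, unchanged → [1, 2, 5, 8, 5]
i=4: 5<8, lst[4] = 8+1 = 9 → [1, 2, 5, 8, 9]

9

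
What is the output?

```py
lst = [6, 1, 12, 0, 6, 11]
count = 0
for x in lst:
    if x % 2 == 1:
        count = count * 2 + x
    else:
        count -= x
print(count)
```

x=6: not odd, count = 0-6 = -6
x=1: odd, count = (-6)*2+1 = -11
x=12: not odd, count = (-11)-12 = -23
x=0: not odd, count = (-23)-0 = -23
x=6: not odd, count = (-23)-6 = -29
x=11: odd, count = (-29)*2+11 = -47

-47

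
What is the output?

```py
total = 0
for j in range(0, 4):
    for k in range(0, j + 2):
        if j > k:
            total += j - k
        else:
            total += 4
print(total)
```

j=0,k=0: not 0>0, total = 0+4 = 4
j=0,k=1: not 0>1, total = 4+4 = 8
j=1,k=0: 1>0, total = 8+1 = 9
j=1,k=1: not 1>1, total = 9+4 = 13
j=1,k=2: not 1>2, total = 13+4 = 17
j=2,k=0: 2>0, total = 17+2 = 19
j=2,k=1: 2>1, total = 19+1 = 20
j=2,k=2: not 2>2, total = 20+4 = 24
j=2,k=3: not 2>3, total = 24+4 = 28
j=3,k=0: 3>0, total = 28+3 = 31
j=3,k=1: 3>1, total = 31+2 = 33
j=3,k=2: 3>2, total = 33+1 = 34
j=3,k=3: not 3>3, total = 34+4 = 38
j=3,k=4: not 3>4, total = 38+4 = 42

42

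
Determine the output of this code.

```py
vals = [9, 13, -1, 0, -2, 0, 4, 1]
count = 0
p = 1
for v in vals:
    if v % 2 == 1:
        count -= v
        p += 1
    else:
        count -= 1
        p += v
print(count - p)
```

-33

v=9: odd, count = 0-9 = -9; p=2
v=13: odd, count = (-9)-13 = -22; p=3
v=-1: odd, count = (-22)-(-1) = -21; p=4
v=0: not odd, count = (-21)-1 = -22; p=4
v=-2: not odd, count = (-22)-1 = -23; p=2
v=0: not odd, count = (-23)-1 = -24; p=2
v=4: not odd, count = (-24)-1 = -25; p=6
v=1: odd, count = (-25)-1 = -26; p=7
count-p = (-26)-7 = -33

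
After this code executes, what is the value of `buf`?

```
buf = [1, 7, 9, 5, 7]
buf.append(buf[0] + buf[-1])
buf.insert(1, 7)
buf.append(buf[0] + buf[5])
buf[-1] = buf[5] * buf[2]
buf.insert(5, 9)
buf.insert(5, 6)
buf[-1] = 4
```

[1, 7, 7, 9, 5, 6, 9, 7, 8, 4]

append buf[0]+buf[-1] = 1+7 = 8 → [1, 7, 9, 5, 7, 8]
insert 7 at 1 → [1, 7, 7, 9, 5, 7, 8]
append buf[0]+buf[5] = 1+7 = 8 → [1, 7, 7, 9, 5, 7, 8, 8]
buf[-1] = buf[5]*buf[2] = 7*7 = 49 → [1, 7, 7, 9, 5, 7, 8, 49]
insert 9 at 5 → [1, 7, 7, 9, 5, 9, 7, 8, 49]
insert 6 at 5 → [1, 7, 7, 9, 5, 6, 9, 7, 8, 49]
buf[-1] = 4 → [1, 7, 7, 9, 5, 6, 9, 7, 8, 4]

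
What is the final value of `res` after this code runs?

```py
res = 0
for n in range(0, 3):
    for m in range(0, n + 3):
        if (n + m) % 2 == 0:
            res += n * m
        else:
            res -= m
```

n=0,m=0: even sum, res = 0+0 = 0
n=0,m=1: odd sum, res = 0-1 = -1
n=0,m=2: even sum, res = (-1)+0 = -1
n=1,m=0: odd sum, res = (-1)-0 = -1
n=1,m=1: even sum, res = (-1)+1 = 0
n=1,m=2: odd sum, res = 0-2 = -2
n=1,m=3: even sum, res = (-2)+3 = 1
n=2,m=0: even sum, res = 1+0 = 1
n=2,m=1: odd sum, res = 1-1 = 0
n=2,m=2: even sum, res = 0+4 = 4
n=2,m=3: odd sum, res = 4-3 = 1
n=2,m=4: even sum, res = 1+8 = 9

9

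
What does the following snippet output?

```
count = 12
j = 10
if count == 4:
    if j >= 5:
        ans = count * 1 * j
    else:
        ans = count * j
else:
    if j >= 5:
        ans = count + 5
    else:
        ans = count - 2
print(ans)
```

17

count=12, j=10
count == 4 is False; j >= 5 is True
→ ans = count + 5 = 17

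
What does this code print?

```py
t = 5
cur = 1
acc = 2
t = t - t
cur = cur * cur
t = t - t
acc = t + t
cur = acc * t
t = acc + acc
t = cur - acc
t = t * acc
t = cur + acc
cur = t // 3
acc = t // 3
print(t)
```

t = 5-5 = 0
cur = 1*1 = 1
t = 0-0 = 0
acc = 0+0 = 0
cur = 0*0 = 0
t = 0+0 = 0
t = 0-0 = 0
t = 0*0 = 0
t = 0+0 = 0
cur = 0//3 = 0
acc = 0//3 = 0

0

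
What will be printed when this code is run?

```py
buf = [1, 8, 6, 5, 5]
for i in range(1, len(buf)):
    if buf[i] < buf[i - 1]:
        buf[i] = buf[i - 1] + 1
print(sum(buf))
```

i=1: 8>=1, unchanged → [1, 8, 6, 5, 5]
i=2: 6<8, buf[2] = 8+1 = 9 → [1, 8, 9, 5, 5]
i=3: 5<9, buf[3] = 9+1 = 10 → [1, 8, 9, 10, 5]
i=4: 5<10, buf[4] = 10+1 = 11 → [1, 8, 9, 10, 11]
sum = 39

39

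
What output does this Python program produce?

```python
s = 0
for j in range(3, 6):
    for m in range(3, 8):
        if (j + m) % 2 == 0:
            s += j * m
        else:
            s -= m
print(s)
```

125

j=3,m=3: even sum, s = 0+9 = 9
j=3,m=4: odd sum, s = 9-4 = 5
j=3,m=5: even sum, s = 5+15 = 20
j=3,m=6: odd sum, s = 20-6 = 14
j=3,m=7: even sum, s = 14+21 = 35
j=4,m=3: odd sum, s = 35-3 = 32
j=4,m=4: even sum, s = 32+16 = 48
j=4,m=5: odd sum, s = 48-5 = 43
j=4,m=6: even sum, s = 43+24 = 67
j=4,m=7: odd sum, s = 67-7 = 60
j=5,m=3: even sum, s = 60+15 = 75
j=5,m=4: odd sum, s = 75-4 = 71
j=5,m=5: even sum, s = 71+25 = 96
j=5,m=6: odd sum, s = 96-6 = 90
j=5,m=7: even sum, s = 90+35 = 125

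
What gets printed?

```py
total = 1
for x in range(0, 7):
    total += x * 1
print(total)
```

x=0: total = 1+0*1 = 1
x=1: total = 1+1*1 = 2
x=2: total = 2+2*1 = 4
x=3: total = 4+3*1 = 7
x=4: total = 7+4*1 = 11
x=5: total = 11+5*1 = 16
x=6: total = 16+6*1 = 22

22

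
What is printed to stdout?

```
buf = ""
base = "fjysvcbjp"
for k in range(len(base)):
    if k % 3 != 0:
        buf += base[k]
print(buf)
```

jyvcjp

k=0: skip
k=1: add 'j' → 'j'
k=2: add 'y' → 'jy'
k=3: skip
k=4: add 'v' → 'jyv'
k=5: add 'c' → 'jyvc'
k=6: skip
k=7: add 'j' → 'jyvcj'
k=8: add 'p' → 'jyvcjp'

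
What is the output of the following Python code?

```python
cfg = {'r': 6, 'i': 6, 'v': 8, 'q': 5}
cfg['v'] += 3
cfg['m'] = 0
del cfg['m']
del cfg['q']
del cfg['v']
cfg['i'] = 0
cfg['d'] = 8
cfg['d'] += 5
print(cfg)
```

cfg['v'] = 8+3 = 11 → {'r': 6, 'i': 6, 'v': 11, 'q': 5}
cfg['m'] = 0 → {'r': 6, 'i': 6, 'v': 11, 'q': 5, 'm': 0}
del 'm' → {'r': 6, 'i': 6, 'v': 11, 'q': 5}
del 'q' → {'r': 6, 'i': 6, 'v': 11}
del 'v' → {'r': 6, 'i': 6}
cfg['i'] = 0 → {'r': 6, 'i': 0}
cfg['d'] = 8 → {'r': 6, 'i': 0, 'd': 8}
cfg['d'] = 8+5 = 13 → {'r': 6, 'i': 0, 'd': 13}

{'r': 6, 'i': 0, 'd': 13}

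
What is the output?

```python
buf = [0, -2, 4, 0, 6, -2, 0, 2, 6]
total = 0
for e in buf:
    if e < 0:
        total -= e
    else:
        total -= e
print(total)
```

e=0: not <0, total = 0-0 = 0
e=-2: <0, total = 0-(-2) = 2
e=4: not <0, total = 2-4 = -2
e=0: not <0, total = (-2)-0 = -2
e=6: not <0, total = (-2)-6 = -8
e=-2: <0, total = (-8)-(-2) = -6
e=0: not <0, total = (-6)-0 = -6
e=2: not <0, total = (-6)-2 = -8
e=6: not <0, total = (-8)-6 = -14

-14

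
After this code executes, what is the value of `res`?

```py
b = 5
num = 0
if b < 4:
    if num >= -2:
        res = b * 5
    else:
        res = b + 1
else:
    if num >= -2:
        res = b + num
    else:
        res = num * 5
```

b=5, num=0
b < 4 is False; num >= -2 is True
→ res = b + num = 5

5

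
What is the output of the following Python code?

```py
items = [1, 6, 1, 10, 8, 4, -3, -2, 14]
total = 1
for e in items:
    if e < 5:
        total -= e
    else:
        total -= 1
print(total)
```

-4

e=1: <5, total = 1-1 = 0
e=6: not <5, total = 0-1 = -1
e=1: <5, total = (-1)-1 = -2
e=10: not <5, total = (-2)-1 = -3
e=8: not <5, total = (-3)-1 = -4
e=4: <5, total = (-4)-4 = -8
e=-3: <5, total = (-8)-(-3) = -5
e=-2: <5, total = (-5)-(-2) = -3
e=14: not <5, total = (-3)-1 = -4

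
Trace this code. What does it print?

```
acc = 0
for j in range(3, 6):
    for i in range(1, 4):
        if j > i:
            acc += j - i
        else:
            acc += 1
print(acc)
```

j=3,i=1: 3>1, acc = 0+2 = 2
j=3,i=2: 3>2, acc = 2+1 = 3
j=3,i=3: not 3>3, acc = 3+1 = 4
j=4,i=1: 4>1, acc = 4+3 = 7
j=4,i=2: 4>2, acc = 7+2 = 9
j=4,i=3: 4>3, acc = 9+1 = 10
j=5,i=1: 5>1, acc = 10+4 = 14
j=5,i=2: 5>2, acc = 14+3 = 17
j=5,i=3: 5>3, acc = 17+2 = 19

19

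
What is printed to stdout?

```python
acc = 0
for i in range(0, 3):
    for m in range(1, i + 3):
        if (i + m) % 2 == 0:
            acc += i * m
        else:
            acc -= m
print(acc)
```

9

i=0,m=1: odd sum, acc = 0-1 = -1
i=0,m=2: even sum, acc = (-1)+0 = -1
i=1,m=1: even sum, acc = (-1)+1 = 0
i=1,m=2: odd sum, acc = 0-2 = -2
i=1,m=3: even sum, acc = (-2)+3 = 1
i=2,m=1: odd sum, acc = 1-1 = 0
i=2,m=2: even sum, acc = 0+4 = 4
i=2,m=3: odd sum, acc = 4-3 = 1
i=2,m=4: even sum, acc = 1+8 = 9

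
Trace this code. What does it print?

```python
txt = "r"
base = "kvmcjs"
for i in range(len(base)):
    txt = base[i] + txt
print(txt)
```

i=0: prepend 'k' → 'kr'
i=1: prepend 'v' → 'vkr'
i=2: prepend 'm' → 'mvkr'
i=3: prepend 'c' → 'cmvkr'
i=4: prepend 'j' → 'jcmvkr'
i=5: prepend 's' → 'sjcmvkr'

sjcmvkr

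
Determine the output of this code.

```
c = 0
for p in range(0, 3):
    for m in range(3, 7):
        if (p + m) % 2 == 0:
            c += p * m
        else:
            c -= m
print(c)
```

2

p=0,m=3: odd sum, c = 0-3 = -3
p=0,m=4: even sum, c = (-3)+0 = -3
p=0,m=5: odd sum, c = (-3)-5 = -8
p=0,m=6: even sum, c = (-8)+0 = -8
p=1,m=3: even sum, c = (-8)+3 = -5
p=1,m=4: odd sum, c = (-5)-4 = -9
p=1,m=5: even sum, c = (-9)+5 = -4
p=1,m=6: odd sum, c = (-4)-6 = -10
p=2,m=3: odd sum, c = (-10)-3 = -13
p=2,m=4: even sum, c = (-13)+8 = -5
p=2,m=5: odd sum, c = (-5)-5 = -10
p=2,m=6: even sum, c = (-10)+12 = 2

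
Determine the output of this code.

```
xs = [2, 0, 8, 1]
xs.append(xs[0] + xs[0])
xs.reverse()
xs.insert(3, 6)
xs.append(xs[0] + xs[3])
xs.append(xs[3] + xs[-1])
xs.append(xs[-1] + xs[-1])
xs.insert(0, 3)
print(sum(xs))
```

append xs[0]+xs[0] = 2+2 = 4 → [2, 0, 8, 1, 4]
reverse → [4, 1, 8, 0, 2]
insert 6 at 3 → [4, 1, 8, 6, 0, 2]
append xs[0]+xs[3] = 4+6 = 10 → [4, 1, 8, 6, 0, 2, 10]
append xs[3]+xs[-1] = 6+10 = 16 → [4, 1, 8, 6, 0, 2, 10, 16]
append xs[-1]+xs[-1] = 16+16 = 32 → [4, 1, 8, 6, 0, 2, 10, 16, 32]
insert 3 at 0 → [3, 4, 1, 8, 6, 0, 2, 10, 16, 32]
sum = 82

82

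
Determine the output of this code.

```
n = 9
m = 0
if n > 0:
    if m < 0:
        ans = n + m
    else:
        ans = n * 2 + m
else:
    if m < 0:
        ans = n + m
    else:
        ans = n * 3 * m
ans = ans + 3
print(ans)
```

n=9, m=0
n > 0 is True; m < 0 is False
→ ans = n * 2 + m = 18
ans = 18+3 = 21

21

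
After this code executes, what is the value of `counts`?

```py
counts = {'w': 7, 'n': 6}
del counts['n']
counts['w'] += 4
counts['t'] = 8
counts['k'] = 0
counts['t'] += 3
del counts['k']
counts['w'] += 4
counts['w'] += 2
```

{'w': 17, 't': 11}

del 'n' → {'w': 7}
counts['w'] = 7+4 = 11 → {'w': 11}
counts['t'] = 8 → {'w': 11, 't': 8}
counts['k'] = 0 → {'w': 11, 't': 8, 'k': 0}
counts['t'] = 8+3 = 11 → {'w': 11, 't': 11, 'k': 0}
del 'k' → {'w': 11, 't': 11}
counts['w'] = 11+4 = 15 → {'w': 15, 't': 11}
counts['w'] = 15+2 = 17 → {'w': 17, 't': 11}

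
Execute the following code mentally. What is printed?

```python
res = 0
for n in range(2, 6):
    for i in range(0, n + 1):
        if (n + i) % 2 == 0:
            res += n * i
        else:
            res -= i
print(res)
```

n=2,i=0: even sum, res = 0+0 = 0
n=2,i=1: odd sum, res = 0-1 = -1
n=2,i=2: even sum, res = (-1)+4 = 3
n=3,i=0: odd sum, res = 3-0 = 3
n=3,i=1: even sum, res = 3+3 = 6
n=3,i=2: odd sum, res = 6-2 = 4
n=3,i=3: even sum, res = 4+9 = 13
n=4,i=0: even sum, res = 13+0 = 13
n=4,i=1: odd sum, res = 13-1 = 12
n=4,i=2: even sum, res = 12+8 = 20
n=4,i=3: odd sum, res = 20-3 = 17
n=4,i=4: even sum, res = 17+16 = 33
n=5,i=0: odd sum, res = 33-0 = 33
n=5,i=1: even sum, res = 33+5 = 38
n=5,i=2: odd sum, res = 38-2 = 36
n=5,i=3: even sum, res = 36+15 = 51
n=5,i=4: odd sum, res = 51-4 = 47
n=5,i=5: even sum, res = 47+25 = 72

72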